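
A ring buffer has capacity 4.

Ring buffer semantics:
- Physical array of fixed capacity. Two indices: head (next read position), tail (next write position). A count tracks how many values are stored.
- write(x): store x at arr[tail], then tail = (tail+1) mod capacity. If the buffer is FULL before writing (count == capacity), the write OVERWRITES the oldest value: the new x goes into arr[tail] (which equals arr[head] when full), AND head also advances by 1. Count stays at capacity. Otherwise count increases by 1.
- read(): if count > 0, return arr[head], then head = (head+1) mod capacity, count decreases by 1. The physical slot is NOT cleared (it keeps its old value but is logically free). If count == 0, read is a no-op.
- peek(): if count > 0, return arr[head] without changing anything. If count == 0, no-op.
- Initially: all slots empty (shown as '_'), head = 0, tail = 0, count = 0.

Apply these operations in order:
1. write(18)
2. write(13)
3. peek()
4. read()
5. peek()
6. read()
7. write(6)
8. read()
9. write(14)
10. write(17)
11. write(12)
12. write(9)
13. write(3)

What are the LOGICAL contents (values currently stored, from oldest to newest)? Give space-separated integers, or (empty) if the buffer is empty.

After op 1 (write(18)): arr=[18 _ _ _] head=0 tail=1 count=1
After op 2 (write(13)): arr=[18 13 _ _] head=0 tail=2 count=2
After op 3 (peek()): arr=[18 13 _ _] head=0 tail=2 count=2
After op 4 (read()): arr=[18 13 _ _] head=1 tail=2 count=1
After op 5 (peek()): arr=[18 13 _ _] head=1 tail=2 count=1
After op 6 (read()): arr=[18 13 _ _] head=2 tail=2 count=0
After op 7 (write(6)): arr=[18 13 6 _] head=2 tail=3 count=1
After op 8 (read()): arr=[18 13 6 _] head=3 tail=3 count=0
After op 9 (write(14)): arr=[18 13 6 14] head=3 tail=0 count=1
After op 10 (write(17)): arr=[17 13 6 14] head=3 tail=1 count=2
After op 11 (write(12)): arr=[17 12 6 14] head=3 tail=2 count=3
After op 12 (write(9)): arr=[17 12 9 14] head=3 tail=3 count=4
After op 13 (write(3)): arr=[17 12 9 3] head=0 tail=0 count=4

Answer: 17 12 9 3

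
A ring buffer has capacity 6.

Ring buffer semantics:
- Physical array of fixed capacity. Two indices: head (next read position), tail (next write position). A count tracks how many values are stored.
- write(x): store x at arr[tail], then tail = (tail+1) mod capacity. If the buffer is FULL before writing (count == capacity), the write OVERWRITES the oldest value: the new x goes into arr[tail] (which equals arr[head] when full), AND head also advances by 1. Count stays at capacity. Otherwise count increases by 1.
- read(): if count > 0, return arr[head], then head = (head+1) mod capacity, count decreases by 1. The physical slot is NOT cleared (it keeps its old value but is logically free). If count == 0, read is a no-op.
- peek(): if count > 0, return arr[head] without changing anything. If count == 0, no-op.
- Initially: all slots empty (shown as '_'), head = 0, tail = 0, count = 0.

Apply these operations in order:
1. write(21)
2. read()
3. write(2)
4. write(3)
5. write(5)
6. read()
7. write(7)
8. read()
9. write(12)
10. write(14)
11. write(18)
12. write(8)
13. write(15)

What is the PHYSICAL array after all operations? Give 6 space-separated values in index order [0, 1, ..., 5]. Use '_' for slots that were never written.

Answer: 14 18 8 15 7 12

Derivation:
After op 1 (write(21)): arr=[21 _ _ _ _ _] head=0 tail=1 count=1
After op 2 (read()): arr=[21 _ _ _ _ _] head=1 tail=1 count=0
After op 3 (write(2)): arr=[21 2 _ _ _ _] head=1 tail=2 count=1
After op 4 (write(3)): arr=[21 2 3 _ _ _] head=1 tail=3 count=2
After op 5 (write(5)): arr=[21 2 3 5 _ _] head=1 tail=4 count=3
After op 6 (read()): arr=[21 2 3 5 _ _] head=2 tail=4 count=2
After op 7 (write(7)): arr=[21 2 3 5 7 _] head=2 tail=5 count=3
After op 8 (read()): arr=[21 2 3 5 7 _] head=3 tail=5 count=2
After op 9 (write(12)): arr=[21 2 3 5 7 12] head=3 tail=0 count=3
After op 10 (write(14)): arr=[14 2 3 5 7 12] head=3 tail=1 count=4
After op 11 (write(18)): arr=[14 18 3 5 7 12] head=3 tail=2 count=5
After op 12 (write(8)): arr=[14 18 8 5 7 12] head=3 tail=3 count=6
After op 13 (write(15)): arr=[14 18 8 15 7 12] head=4 tail=4 count=6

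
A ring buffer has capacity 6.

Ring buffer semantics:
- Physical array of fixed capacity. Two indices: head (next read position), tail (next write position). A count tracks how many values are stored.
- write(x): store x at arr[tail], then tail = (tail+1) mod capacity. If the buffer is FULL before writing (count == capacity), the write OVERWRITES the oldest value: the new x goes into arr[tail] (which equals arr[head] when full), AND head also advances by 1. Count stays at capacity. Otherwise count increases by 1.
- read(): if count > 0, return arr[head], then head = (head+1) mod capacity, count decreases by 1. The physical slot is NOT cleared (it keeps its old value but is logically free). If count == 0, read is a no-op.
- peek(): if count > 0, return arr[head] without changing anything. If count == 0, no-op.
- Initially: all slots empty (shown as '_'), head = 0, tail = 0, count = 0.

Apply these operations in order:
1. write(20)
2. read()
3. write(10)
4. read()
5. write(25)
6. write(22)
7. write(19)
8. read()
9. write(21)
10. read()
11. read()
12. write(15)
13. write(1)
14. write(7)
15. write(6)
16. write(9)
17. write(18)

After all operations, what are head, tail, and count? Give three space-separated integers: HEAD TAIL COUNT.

Answer: 0 0 6

Derivation:
After op 1 (write(20)): arr=[20 _ _ _ _ _] head=0 tail=1 count=1
After op 2 (read()): arr=[20 _ _ _ _ _] head=1 tail=1 count=0
After op 3 (write(10)): arr=[20 10 _ _ _ _] head=1 tail=2 count=1
After op 4 (read()): arr=[20 10 _ _ _ _] head=2 tail=2 count=0
After op 5 (write(25)): arr=[20 10 25 _ _ _] head=2 tail=3 count=1
After op 6 (write(22)): arr=[20 10 25 22 _ _] head=2 tail=4 count=2
After op 7 (write(19)): arr=[20 10 25 22 19 _] head=2 tail=5 count=3
After op 8 (read()): arr=[20 10 25 22 19 _] head=3 tail=5 count=2
After op 9 (write(21)): arr=[20 10 25 22 19 21] head=3 tail=0 count=3
After op 10 (read()): arr=[20 10 25 22 19 21] head=4 tail=0 count=2
After op 11 (read()): arr=[20 10 25 22 19 21] head=5 tail=0 count=1
After op 12 (write(15)): arr=[15 10 25 22 19 21] head=5 tail=1 count=2
After op 13 (write(1)): arr=[15 1 25 22 19 21] head=5 tail=2 count=3
After op 14 (write(7)): arr=[15 1 7 22 19 21] head=5 tail=3 count=4
After op 15 (write(6)): arr=[15 1 7 6 19 21] head=5 tail=4 count=5
After op 16 (write(9)): arr=[15 1 7 6 9 21] head=5 tail=5 count=6
After op 17 (write(18)): arr=[15 1 7 6 9 18] head=0 tail=0 count=6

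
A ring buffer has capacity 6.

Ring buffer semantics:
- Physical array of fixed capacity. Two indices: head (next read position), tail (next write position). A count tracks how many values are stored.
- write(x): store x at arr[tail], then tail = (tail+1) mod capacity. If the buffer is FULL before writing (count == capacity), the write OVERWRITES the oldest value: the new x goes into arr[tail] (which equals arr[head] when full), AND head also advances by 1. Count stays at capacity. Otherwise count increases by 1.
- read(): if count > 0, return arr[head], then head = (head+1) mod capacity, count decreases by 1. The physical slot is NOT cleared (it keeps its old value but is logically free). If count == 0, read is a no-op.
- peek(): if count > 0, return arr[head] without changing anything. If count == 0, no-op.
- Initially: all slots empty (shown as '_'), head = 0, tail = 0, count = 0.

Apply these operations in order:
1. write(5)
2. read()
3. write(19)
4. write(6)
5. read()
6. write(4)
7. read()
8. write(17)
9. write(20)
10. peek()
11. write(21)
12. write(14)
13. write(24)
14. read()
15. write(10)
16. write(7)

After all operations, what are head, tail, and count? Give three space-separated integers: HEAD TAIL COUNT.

Answer: 5 5 6

Derivation:
After op 1 (write(5)): arr=[5 _ _ _ _ _] head=0 tail=1 count=1
After op 2 (read()): arr=[5 _ _ _ _ _] head=1 tail=1 count=0
After op 3 (write(19)): arr=[5 19 _ _ _ _] head=1 tail=2 count=1
After op 4 (write(6)): arr=[5 19 6 _ _ _] head=1 tail=3 count=2
After op 5 (read()): arr=[5 19 6 _ _ _] head=2 tail=3 count=1
After op 6 (write(4)): arr=[5 19 6 4 _ _] head=2 tail=4 count=2
After op 7 (read()): arr=[5 19 6 4 _ _] head=3 tail=4 count=1
After op 8 (write(17)): arr=[5 19 6 4 17 _] head=3 tail=5 count=2
After op 9 (write(20)): arr=[5 19 6 4 17 20] head=3 tail=0 count=3
After op 10 (peek()): arr=[5 19 6 4 17 20] head=3 tail=0 count=3
After op 11 (write(21)): arr=[21 19 6 4 17 20] head=3 tail=1 count=4
After op 12 (write(14)): arr=[21 14 6 4 17 20] head=3 tail=2 count=5
After op 13 (write(24)): arr=[21 14 24 4 17 20] head=3 tail=3 count=6
After op 14 (read()): arr=[21 14 24 4 17 20] head=4 tail=3 count=5
After op 15 (write(10)): arr=[21 14 24 10 17 20] head=4 tail=4 count=6
After op 16 (write(7)): arr=[21 14 24 10 7 20] head=5 tail=5 count=6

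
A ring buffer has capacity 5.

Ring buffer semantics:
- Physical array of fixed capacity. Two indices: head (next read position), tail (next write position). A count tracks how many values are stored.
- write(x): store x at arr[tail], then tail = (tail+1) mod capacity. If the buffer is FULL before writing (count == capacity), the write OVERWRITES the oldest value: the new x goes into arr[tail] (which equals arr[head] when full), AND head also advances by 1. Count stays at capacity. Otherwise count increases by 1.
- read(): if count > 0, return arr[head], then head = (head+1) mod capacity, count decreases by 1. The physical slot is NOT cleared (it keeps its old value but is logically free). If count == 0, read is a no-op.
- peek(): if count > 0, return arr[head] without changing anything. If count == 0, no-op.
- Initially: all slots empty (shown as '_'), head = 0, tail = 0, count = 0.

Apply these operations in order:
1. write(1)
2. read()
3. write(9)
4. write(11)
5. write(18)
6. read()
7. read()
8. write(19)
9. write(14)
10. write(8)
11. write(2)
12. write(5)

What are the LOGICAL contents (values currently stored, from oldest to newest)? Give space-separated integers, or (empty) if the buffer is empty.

After op 1 (write(1)): arr=[1 _ _ _ _] head=0 tail=1 count=1
After op 2 (read()): arr=[1 _ _ _ _] head=1 tail=1 count=0
After op 3 (write(9)): arr=[1 9 _ _ _] head=1 tail=2 count=1
After op 4 (write(11)): arr=[1 9 11 _ _] head=1 tail=3 count=2
After op 5 (write(18)): arr=[1 9 11 18 _] head=1 tail=4 count=3
After op 6 (read()): arr=[1 9 11 18 _] head=2 tail=4 count=2
After op 7 (read()): arr=[1 9 11 18 _] head=3 tail=4 count=1
After op 8 (write(19)): arr=[1 9 11 18 19] head=3 tail=0 count=2
After op 9 (write(14)): arr=[14 9 11 18 19] head=3 tail=1 count=3
After op 10 (write(8)): arr=[14 8 11 18 19] head=3 tail=2 count=4
After op 11 (write(2)): arr=[14 8 2 18 19] head=3 tail=3 count=5
After op 12 (write(5)): arr=[14 8 2 5 19] head=4 tail=4 count=5

Answer: 19 14 8 2 5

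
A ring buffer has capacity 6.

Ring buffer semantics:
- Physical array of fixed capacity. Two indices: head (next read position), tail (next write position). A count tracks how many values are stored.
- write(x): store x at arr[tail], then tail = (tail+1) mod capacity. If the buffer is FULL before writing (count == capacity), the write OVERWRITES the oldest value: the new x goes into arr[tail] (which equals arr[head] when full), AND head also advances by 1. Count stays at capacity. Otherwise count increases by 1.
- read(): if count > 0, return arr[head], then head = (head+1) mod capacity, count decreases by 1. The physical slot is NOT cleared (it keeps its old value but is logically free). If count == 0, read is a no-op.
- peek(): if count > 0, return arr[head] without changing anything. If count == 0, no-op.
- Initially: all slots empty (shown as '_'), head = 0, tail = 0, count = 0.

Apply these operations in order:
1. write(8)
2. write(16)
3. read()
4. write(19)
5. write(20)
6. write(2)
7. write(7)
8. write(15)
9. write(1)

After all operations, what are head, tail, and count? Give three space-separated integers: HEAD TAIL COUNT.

After op 1 (write(8)): arr=[8 _ _ _ _ _] head=0 tail=1 count=1
After op 2 (write(16)): arr=[8 16 _ _ _ _] head=0 tail=2 count=2
After op 3 (read()): arr=[8 16 _ _ _ _] head=1 tail=2 count=1
After op 4 (write(19)): arr=[8 16 19 _ _ _] head=1 tail=3 count=2
After op 5 (write(20)): arr=[8 16 19 20 _ _] head=1 tail=4 count=3
After op 6 (write(2)): arr=[8 16 19 20 2 _] head=1 tail=5 count=4
After op 7 (write(7)): arr=[8 16 19 20 2 7] head=1 tail=0 count=5
After op 8 (write(15)): arr=[15 16 19 20 2 7] head=1 tail=1 count=6
After op 9 (write(1)): arr=[15 1 19 20 2 7] head=2 tail=2 count=6

Answer: 2 2 6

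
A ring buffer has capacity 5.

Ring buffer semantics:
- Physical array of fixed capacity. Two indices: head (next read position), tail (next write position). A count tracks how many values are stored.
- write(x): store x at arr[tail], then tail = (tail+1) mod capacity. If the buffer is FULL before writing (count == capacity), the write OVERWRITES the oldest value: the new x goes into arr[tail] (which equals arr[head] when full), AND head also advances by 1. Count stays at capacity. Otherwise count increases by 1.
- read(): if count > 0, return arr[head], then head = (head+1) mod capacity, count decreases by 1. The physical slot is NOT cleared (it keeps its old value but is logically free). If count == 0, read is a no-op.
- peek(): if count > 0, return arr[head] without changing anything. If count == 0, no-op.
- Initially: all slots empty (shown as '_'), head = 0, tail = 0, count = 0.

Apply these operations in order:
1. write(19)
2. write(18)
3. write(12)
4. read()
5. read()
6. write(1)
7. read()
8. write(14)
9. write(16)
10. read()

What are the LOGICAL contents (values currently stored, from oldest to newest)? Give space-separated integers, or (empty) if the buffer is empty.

After op 1 (write(19)): arr=[19 _ _ _ _] head=0 tail=1 count=1
After op 2 (write(18)): arr=[19 18 _ _ _] head=0 tail=2 count=2
After op 3 (write(12)): arr=[19 18 12 _ _] head=0 tail=3 count=3
After op 4 (read()): arr=[19 18 12 _ _] head=1 tail=3 count=2
After op 5 (read()): arr=[19 18 12 _ _] head=2 tail=3 count=1
After op 6 (write(1)): arr=[19 18 12 1 _] head=2 tail=4 count=2
After op 7 (read()): arr=[19 18 12 1 _] head=3 tail=4 count=1
After op 8 (write(14)): arr=[19 18 12 1 14] head=3 tail=0 count=2
After op 9 (write(16)): arr=[16 18 12 1 14] head=3 tail=1 count=3
After op 10 (read()): arr=[16 18 12 1 14] head=4 tail=1 count=2

Answer: 14 16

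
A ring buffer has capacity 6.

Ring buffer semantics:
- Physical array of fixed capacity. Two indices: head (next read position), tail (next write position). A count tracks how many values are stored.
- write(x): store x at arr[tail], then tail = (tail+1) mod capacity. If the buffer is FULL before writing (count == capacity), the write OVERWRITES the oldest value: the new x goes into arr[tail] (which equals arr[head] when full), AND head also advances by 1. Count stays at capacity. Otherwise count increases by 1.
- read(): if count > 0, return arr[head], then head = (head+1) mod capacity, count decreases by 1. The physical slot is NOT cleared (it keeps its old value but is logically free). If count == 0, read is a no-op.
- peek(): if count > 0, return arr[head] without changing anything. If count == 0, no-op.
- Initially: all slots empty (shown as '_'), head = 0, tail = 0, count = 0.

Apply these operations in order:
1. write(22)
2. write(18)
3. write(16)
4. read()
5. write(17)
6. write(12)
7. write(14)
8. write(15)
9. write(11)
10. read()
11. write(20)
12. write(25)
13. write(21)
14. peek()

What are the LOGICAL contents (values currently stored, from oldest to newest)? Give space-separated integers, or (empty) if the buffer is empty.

After op 1 (write(22)): arr=[22 _ _ _ _ _] head=0 tail=1 count=1
After op 2 (write(18)): arr=[22 18 _ _ _ _] head=0 tail=2 count=2
After op 3 (write(16)): arr=[22 18 16 _ _ _] head=0 tail=3 count=3
After op 4 (read()): arr=[22 18 16 _ _ _] head=1 tail=3 count=2
After op 5 (write(17)): arr=[22 18 16 17 _ _] head=1 tail=4 count=3
After op 6 (write(12)): arr=[22 18 16 17 12 _] head=1 tail=5 count=4
After op 7 (write(14)): arr=[22 18 16 17 12 14] head=1 tail=0 count=5
After op 8 (write(15)): arr=[15 18 16 17 12 14] head=1 tail=1 count=6
After op 9 (write(11)): arr=[15 11 16 17 12 14] head=2 tail=2 count=6
After op 10 (read()): arr=[15 11 16 17 12 14] head=3 tail=2 count=5
After op 11 (write(20)): arr=[15 11 20 17 12 14] head=3 tail=3 count=6
After op 12 (write(25)): arr=[15 11 20 25 12 14] head=4 tail=4 count=6
After op 13 (write(21)): arr=[15 11 20 25 21 14] head=5 tail=5 count=6
After op 14 (peek()): arr=[15 11 20 25 21 14] head=5 tail=5 count=6

Answer: 14 15 11 20 25 21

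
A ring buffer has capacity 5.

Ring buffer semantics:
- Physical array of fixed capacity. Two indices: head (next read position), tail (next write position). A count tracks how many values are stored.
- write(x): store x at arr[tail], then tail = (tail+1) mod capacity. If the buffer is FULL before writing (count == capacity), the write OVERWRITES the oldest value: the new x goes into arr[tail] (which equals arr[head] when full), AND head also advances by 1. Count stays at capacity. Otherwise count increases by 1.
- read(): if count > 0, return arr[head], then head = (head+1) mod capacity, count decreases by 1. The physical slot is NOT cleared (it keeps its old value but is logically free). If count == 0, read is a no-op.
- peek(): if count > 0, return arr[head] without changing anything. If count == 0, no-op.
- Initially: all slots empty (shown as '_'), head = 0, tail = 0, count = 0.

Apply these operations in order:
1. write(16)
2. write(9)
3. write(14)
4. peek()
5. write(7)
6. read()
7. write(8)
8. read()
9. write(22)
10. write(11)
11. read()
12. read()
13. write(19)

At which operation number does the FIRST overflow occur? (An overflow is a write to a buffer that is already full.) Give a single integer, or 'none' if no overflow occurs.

After op 1 (write(16)): arr=[16 _ _ _ _] head=0 tail=1 count=1
After op 2 (write(9)): arr=[16 9 _ _ _] head=0 tail=2 count=2
After op 3 (write(14)): arr=[16 9 14 _ _] head=0 tail=3 count=3
After op 4 (peek()): arr=[16 9 14 _ _] head=0 tail=3 count=3
After op 5 (write(7)): arr=[16 9 14 7 _] head=0 tail=4 count=4
After op 6 (read()): arr=[16 9 14 7 _] head=1 tail=4 count=3
After op 7 (write(8)): arr=[16 9 14 7 8] head=1 tail=0 count=4
After op 8 (read()): arr=[16 9 14 7 8] head=2 tail=0 count=3
After op 9 (write(22)): arr=[22 9 14 7 8] head=2 tail=1 count=4
After op 10 (write(11)): arr=[22 11 14 7 8] head=2 tail=2 count=5
After op 11 (read()): arr=[22 11 14 7 8] head=3 tail=2 count=4
After op 12 (read()): arr=[22 11 14 7 8] head=4 tail=2 count=3
After op 13 (write(19)): arr=[22 11 19 7 8] head=4 tail=3 count=4

Answer: none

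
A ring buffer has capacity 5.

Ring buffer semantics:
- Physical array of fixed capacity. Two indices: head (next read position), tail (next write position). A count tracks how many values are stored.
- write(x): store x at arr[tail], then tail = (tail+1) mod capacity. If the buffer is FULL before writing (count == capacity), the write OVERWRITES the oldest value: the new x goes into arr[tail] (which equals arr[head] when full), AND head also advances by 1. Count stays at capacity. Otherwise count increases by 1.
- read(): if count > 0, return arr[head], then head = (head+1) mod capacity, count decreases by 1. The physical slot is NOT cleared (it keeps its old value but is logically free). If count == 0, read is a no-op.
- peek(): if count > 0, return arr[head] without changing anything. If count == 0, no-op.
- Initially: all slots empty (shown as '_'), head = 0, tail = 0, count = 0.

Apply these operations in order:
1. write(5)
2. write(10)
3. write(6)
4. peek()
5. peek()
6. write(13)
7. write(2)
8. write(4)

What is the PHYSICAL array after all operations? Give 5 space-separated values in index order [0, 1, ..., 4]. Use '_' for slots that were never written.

Answer: 4 10 6 13 2

Derivation:
After op 1 (write(5)): arr=[5 _ _ _ _] head=0 tail=1 count=1
After op 2 (write(10)): arr=[5 10 _ _ _] head=0 tail=2 count=2
After op 3 (write(6)): arr=[5 10 6 _ _] head=0 tail=3 count=3
After op 4 (peek()): arr=[5 10 6 _ _] head=0 tail=3 count=3
After op 5 (peek()): arr=[5 10 6 _ _] head=0 tail=3 count=3
After op 6 (write(13)): arr=[5 10 6 13 _] head=0 tail=4 count=4
After op 7 (write(2)): arr=[5 10 6 13 2] head=0 tail=0 count=5
After op 8 (write(4)): arr=[4 10 6 13 2] head=1 tail=1 count=5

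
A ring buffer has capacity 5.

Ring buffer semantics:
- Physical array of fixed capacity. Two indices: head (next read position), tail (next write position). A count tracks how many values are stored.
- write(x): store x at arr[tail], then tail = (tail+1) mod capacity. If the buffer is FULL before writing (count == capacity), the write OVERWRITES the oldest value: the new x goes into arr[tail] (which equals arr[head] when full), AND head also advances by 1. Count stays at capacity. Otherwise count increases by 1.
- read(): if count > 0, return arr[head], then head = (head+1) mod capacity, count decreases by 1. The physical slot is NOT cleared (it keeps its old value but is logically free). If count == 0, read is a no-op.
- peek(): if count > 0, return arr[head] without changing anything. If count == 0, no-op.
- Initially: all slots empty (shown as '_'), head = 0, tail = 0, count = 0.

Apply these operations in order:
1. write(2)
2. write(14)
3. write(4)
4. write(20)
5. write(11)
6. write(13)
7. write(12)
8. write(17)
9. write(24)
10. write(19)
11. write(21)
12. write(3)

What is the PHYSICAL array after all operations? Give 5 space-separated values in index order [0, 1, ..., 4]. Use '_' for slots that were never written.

Answer: 21 3 17 24 19

Derivation:
After op 1 (write(2)): arr=[2 _ _ _ _] head=0 tail=1 count=1
After op 2 (write(14)): arr=[2 14 _ _ _] head=0 tail=2 count=2
After op 3 (write(4)): arr=[2 14 4 _ _] head=0 tail=3 count=3
After op 4 (write(20)): arr=[2 14 4 20 _] head=0 tail=4 count=4
After op 5 (write(11)): arr=[2 14 4 20 11] head=0 tail=0 count=5
After op 6 (write(13)): arr=[13 14 4 20 11] head=1 tail=1 count=5
After op 7 (write(12)): arr=[13 12 4 20 11] head=2 tail=2 count=5
After op 8 (write(17)): arr=[13 12 17 20 11] head=3 tail=3 count=5
After op 9 (write(24)): arr=[13 12 17 24 11] head=4 tail=4 count=5
After op 10 (write(19)): arr=[13 12 17 24 19] head=0 tail=0 count=5
After op 11 (write(21)): arr=[21 12 17 24 19] head=1 tail=1 count=5
After op 12 (write(3)): arr=[21 3 17 24 19] head=2 tail=2 count=5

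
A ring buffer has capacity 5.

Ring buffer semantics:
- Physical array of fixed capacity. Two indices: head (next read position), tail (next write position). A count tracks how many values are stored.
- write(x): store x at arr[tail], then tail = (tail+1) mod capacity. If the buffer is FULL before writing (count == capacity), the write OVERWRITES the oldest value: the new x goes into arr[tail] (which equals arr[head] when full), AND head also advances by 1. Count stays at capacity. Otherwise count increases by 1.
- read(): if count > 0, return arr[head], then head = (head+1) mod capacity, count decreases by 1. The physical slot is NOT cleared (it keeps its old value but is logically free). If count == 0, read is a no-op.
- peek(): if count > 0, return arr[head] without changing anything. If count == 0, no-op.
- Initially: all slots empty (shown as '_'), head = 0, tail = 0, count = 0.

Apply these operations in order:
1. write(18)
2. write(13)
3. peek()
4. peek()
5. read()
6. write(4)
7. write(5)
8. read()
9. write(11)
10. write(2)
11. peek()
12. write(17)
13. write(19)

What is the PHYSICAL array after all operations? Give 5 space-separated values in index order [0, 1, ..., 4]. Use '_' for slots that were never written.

After op 1 (write(18)): arr=[18 _ _ _ _] head=0 tail=1 count=1
After op 2 (write(13)): arr=[18 13 _ _ _] head=0 tail=2 count=2
After op 3 (peek()): arr=[18 13 _ _ _] head=0 tail=2 count=2
After op 4 (peek()): arr=[18 13 _ _ _] head=0 tail=2 count=2
After op 5 (read()): arr=[18 13 _ _ _] head=1 tail=2 count=1
After op 6 (write(4)): arr=[18 13 4 _ _] head=1 tail=3 count=2
After op 7 (write(5)): arr=[18 13 4 5 _] head=1 tail=4 count=3
After op 8 (read()): arr=[18 13 4 5 _] head=2 tail=4 count=2
After op 9 (write(11)): arr=[18 13 4 5 11] head=2 tail=0 count=3
After op 10 (write(2)): arr=[2 13 4 5 11] head=2 tail=1 count=4
After op 11 (peek()): arr=[2 13 4 5 11] head=2 tail=1 count=4
After op 12 (write(17)): arr=[2 17 4 5 11] head=2 tail=2 count=5
After op 13 (write(19)): arr=[2 17 19 5 11] head=3 tail=3 count=5

Answer: 2 17 19 5 11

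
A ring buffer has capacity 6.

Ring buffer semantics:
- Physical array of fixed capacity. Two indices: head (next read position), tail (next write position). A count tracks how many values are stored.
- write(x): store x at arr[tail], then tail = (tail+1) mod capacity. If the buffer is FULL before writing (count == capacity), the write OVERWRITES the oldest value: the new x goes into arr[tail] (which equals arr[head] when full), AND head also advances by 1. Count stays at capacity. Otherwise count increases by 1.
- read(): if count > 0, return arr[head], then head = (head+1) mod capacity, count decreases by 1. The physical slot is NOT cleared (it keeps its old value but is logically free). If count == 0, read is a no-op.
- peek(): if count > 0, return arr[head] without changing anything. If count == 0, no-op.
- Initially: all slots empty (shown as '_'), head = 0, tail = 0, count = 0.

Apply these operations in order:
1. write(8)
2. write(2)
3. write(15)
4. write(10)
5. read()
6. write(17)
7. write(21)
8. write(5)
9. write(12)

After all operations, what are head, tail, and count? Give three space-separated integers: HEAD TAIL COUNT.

Answer: 2 2 6

Derivation:
After op 1 (write(8)): arr=[8 _ _ _ _ _] head=0 tail=1 count=1
After op 2 (write(2)): arr=[8 2 _ _ _ _] head=0 tail=2 count=2
After op 3 (write(15)): arr=[8 2 15 _ _ _] head=0 tail=3 count=3
After op 4 (write(10)): arr=[8 2 15 10 _ _] head=0 tail=4 count=4
After op 5 (read()): arr=[8 2 15 10 _ _] head=1 tail=4 count=3
After op 6 (write(17)): arr=[8 2 15 10 17 _] head=1 tail=5 count=4
After op 7 (write(21)): arr=[8 2 15 10 17 21] head=1 tail=0 count=5
After op 8 (write(5)): arr=[5 2 15 10 17 21] head=1 tail=1 count=6
After op 9 (write(12)): arr=[5 12 15 10 17 21] head=2 tail=2 count=6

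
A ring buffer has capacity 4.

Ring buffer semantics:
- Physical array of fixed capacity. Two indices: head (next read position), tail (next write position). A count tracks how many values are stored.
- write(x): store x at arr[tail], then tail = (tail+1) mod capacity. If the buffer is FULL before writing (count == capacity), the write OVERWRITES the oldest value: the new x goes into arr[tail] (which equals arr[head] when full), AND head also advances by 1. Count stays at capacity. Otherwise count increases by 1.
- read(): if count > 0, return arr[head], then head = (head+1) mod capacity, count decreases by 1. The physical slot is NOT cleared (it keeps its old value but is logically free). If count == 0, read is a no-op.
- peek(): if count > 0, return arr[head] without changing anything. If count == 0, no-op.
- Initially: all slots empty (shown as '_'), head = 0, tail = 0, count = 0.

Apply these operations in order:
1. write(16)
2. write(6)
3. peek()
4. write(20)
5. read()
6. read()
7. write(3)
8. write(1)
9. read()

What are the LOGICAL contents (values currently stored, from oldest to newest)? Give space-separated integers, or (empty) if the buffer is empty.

Answer: 3 1

Derivation:
After op 1 (write(16)): arr=[16 _ _ _] head=0 tail=1 count=1
After op 2 (write(6)): arr=[16 6 _ _] head=0 tail=2 count=2
After op 3 (peek()): arr=[16 6 _ _] head=0 tail=2 count=2
After op 4 (write(20)): arr=[16 6 20 _] head=0 tail=3 count=3
After op 5 (read()): arr=[16 6 20 _] head=1 tail=3 count=2
After op 6 (read()): arr=[16 6 20 _] head=2 tail=3 count=1
After op 7 (write(3)): arr=[16 6 20 3] head=2 tail=0 count=2
After op 8 (write(1)): arr=[1 6 20 3] head=2 tail=1 count=3
After op 9 (read()): arr=[1 6 20 3] head=3 tail=1 count=2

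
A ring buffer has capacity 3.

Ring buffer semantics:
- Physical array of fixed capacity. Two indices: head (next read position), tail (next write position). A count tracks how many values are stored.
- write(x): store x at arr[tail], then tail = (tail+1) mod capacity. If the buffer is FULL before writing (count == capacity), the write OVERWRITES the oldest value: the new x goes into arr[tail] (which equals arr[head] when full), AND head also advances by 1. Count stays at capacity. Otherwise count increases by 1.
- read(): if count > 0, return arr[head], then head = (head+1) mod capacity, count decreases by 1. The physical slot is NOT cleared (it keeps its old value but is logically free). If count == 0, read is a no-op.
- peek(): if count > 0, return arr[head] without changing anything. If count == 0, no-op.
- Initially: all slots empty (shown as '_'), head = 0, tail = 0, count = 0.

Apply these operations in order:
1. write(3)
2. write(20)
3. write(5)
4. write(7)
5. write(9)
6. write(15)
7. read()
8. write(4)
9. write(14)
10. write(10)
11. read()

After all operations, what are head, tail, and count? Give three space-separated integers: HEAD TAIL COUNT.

Answer: 1 0 2

Derivation:
After op 1 (write(3)): arr=[3 _ _] head=0 tail=1 count=1
After op 2 (write(20)): arr=[3 20 _] head=0 tail=2 count=2
After op 3 (write(5)): arr=[3 20 5] head=0 tail=0 count=3
After op 4 (write(7)): arr=[7 20 5] head=1 tail=1 count=3
After op 5 (write(9)): arr=[7 9 5] head=2 tail=2 count=3
After op 6 (write(15)): arr=[7 9 15] head=0 tail=0 count=3
After op 7 (read()): arr=[7 9 15] head=1 tail=0 count=2
After op 8 (write(4)): arr=[4 9 15] head=1 tail=1 count=3
After op 9 (write(14)): arr=[4 14 15] head=2 tail=2 count=3
After op 10 (write(10)): arr=[4 14 10] head=0 tail=0 count=3
After op 11 (read()): arr=[4 14 10] head=1 tail=0 count=2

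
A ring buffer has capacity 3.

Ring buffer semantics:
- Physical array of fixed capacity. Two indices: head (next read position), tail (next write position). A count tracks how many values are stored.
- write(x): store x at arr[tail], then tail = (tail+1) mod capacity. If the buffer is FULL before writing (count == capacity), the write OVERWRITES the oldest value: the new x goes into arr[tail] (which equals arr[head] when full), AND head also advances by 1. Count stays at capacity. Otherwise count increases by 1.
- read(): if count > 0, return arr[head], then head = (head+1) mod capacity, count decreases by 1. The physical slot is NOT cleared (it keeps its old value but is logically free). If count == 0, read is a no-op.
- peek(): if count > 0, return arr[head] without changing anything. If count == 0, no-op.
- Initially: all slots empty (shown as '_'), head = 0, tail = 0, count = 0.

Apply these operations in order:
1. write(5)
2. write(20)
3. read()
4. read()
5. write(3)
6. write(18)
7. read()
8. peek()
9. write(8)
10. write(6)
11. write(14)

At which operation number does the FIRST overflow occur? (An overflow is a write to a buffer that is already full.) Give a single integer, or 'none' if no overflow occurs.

After op 1 (write(5)): arr=[5 _ _] head=0 tail=1 count=1
After op 2 (write(20)): arr=[5 20 _] head=0 tail=2 count=2
After op 3 (read()): arr=[5 20 _] head=1 tail=2 count=1
After op 4 (read()): arr=[5 20 _] head=2 tail=2 count=0
After op 5 (write(3)): arr=[5 20 3] head=2 tail=0 count=1
After op 6 (write(18)): arr=[18 20 3] head=2 tail=1 count=2
After op 7 (read()): arr=[18 20 3] head=0 tail=1 count=1
After op 8 (peek()): arr=[18 20 3] head=0 tail=1 count=1
After op 9 (write(8)): arr=[18 8 3] head=0 tail=2 count=2
After op 10 (write(6)): arr=[18 8 6] head=0 tail=0 count=3
After op 11 (write(14)): arr=[14 8 6] head=1 tail=1 count=3

Answer: 11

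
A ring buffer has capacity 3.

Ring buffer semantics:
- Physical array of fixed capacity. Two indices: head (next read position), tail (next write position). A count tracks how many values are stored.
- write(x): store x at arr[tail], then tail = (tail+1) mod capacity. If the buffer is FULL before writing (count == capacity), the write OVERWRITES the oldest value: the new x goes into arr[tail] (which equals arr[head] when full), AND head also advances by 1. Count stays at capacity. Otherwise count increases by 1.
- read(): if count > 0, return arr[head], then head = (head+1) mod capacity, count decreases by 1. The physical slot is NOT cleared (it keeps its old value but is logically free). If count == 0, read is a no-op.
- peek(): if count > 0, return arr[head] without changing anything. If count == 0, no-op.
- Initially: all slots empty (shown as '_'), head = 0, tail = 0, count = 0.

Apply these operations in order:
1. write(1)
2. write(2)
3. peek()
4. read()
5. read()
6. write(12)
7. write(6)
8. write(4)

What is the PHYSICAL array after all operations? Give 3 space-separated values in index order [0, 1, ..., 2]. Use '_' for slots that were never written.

Answer: 6 4 12

Derivation:
After op 1 (write(1)): arr=[1 _ _] head=0 tail=1 count=1
After op 2 (write(2)): arr=[1 2 _] head=0 tail=2 count=2
After op 3 (peek()): arr=[1 2 _] head=0 tail=2 count=2
After op 4 (read()): arr=[1 2 _] head=1 tail=2 count=1
After op 5 (read()): arr=[1 2 _] head=2 tail=2 count=0
After op 6 (write(12)): arr=[1 2 12] head=2 tail=0 count=1
After op 7 (write(6)): arr=[6 2 12] head=2 tail=1 count=2
After op 8 (write(4)): arr=[6 4 12] head=2 tail=2 count=3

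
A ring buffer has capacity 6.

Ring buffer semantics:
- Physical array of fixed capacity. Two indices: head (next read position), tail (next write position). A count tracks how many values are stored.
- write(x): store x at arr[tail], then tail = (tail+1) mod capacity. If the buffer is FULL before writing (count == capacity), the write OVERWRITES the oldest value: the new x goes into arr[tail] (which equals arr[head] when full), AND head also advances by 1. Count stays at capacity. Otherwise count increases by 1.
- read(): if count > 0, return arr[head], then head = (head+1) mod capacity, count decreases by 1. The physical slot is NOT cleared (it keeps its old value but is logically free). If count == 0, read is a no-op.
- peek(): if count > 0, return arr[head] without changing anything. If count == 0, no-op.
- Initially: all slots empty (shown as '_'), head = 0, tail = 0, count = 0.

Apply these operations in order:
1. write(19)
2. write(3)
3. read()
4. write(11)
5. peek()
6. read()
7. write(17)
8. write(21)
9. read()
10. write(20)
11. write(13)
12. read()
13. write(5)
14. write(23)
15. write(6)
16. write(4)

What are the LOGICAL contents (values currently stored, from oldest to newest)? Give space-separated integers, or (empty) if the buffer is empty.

Answer: 20 13 5 23 6 4

Derivation:
After op 1 (write(19)): arr=[19 _ _ _ _ _] head=0 tail=1 count=1
After op 2 (write(3)): arr=[19 3 _ _ _ _] head=0 tail=2 count=2
After op 3 (read()): arr=[19 3 _ _ _ _] head=1 tail=2 count=1
After op 4 (write(11)): arr=[19 3 11 _ _ _] head=1 tail=3 count=2
After op 5 (peek()): arr=[19 3 11 _ _ _] head=1 tail=3 count=2
After op 6 (read()): arr=[19 3 11 _ _ _] head=2 tail=3 count=1
After op 7 (write(17)): arr=[19 3 11 17 _ _] head=2 tail=4 count=2
After op 8 (write(21)): arr=[19 3 11 17 21 _] head=2 tail=5 count=3
After op 9 (read()): arr=[19 3 11 17 21 _] head=3 tail=5 count=2
After op 10 (write(20)): arr=[19 3 11 17 21 20] head=3 tail=0 count=3
After op 11 (write(13)): arr=[13 3 11 17 21 20] head=3 tail=1 count=4
After op 12 (read()): arr=[13 3 11 17 21 20] head=4 tail=1 count=3
After op 13 (write(5)): arr=[13 5 11 17 21 20] head=4 tail=2 count=4
After op 14 (write(23)): arr=[13 5 23 17 21 20] head=4 tail=3 count=5
After op 15 (write(6)): arr=[13 5 23 6 21 20] head=4 tail=4 count=6
After op 16 (write(4)): arr=[13 5 23 6 4 20] head=5 tail=5 count=6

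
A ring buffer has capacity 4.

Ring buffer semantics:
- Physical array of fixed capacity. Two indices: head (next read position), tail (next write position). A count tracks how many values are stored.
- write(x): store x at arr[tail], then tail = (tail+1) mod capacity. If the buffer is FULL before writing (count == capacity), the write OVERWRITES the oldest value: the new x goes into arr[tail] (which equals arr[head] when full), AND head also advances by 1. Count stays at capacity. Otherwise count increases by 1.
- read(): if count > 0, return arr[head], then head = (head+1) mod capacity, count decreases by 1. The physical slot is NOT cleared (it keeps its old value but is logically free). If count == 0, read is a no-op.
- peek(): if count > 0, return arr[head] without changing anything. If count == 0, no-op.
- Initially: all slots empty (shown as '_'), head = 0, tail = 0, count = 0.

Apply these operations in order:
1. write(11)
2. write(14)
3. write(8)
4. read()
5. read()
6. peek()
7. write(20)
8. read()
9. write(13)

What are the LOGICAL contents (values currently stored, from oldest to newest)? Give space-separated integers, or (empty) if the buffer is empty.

Answer: 20 13

Derivation:
After op 1 (write(11)): arr=[11 _ _ _] head=0 tail=1 count=1
After op 2 (write(14)): arr=[11 14 _ _] head=0 tail=2 count=2
After op 3 (write(8)): arr=[11 14 8 _] head=0 tail=3 count=3
After op 4 (read()): arr=[11 14 8 _] head=1 tail=3 count=2
After op 5 (read()): arr=[11 14 8 _] head=2 tail=3 count=1
After op 6 (peek()): arr=[11 14 8 _] head=2 tail=3 count=1
After op 7 (write(20)): arr=[11 14 8 20] head=2 tail=0 count=2
After op 8 (read()): arr=[11 14 8 20] head=3 tail=0 count=1
After op 9 (write(13)): arr=[13 14 8 20] head=3 tail=1 count=2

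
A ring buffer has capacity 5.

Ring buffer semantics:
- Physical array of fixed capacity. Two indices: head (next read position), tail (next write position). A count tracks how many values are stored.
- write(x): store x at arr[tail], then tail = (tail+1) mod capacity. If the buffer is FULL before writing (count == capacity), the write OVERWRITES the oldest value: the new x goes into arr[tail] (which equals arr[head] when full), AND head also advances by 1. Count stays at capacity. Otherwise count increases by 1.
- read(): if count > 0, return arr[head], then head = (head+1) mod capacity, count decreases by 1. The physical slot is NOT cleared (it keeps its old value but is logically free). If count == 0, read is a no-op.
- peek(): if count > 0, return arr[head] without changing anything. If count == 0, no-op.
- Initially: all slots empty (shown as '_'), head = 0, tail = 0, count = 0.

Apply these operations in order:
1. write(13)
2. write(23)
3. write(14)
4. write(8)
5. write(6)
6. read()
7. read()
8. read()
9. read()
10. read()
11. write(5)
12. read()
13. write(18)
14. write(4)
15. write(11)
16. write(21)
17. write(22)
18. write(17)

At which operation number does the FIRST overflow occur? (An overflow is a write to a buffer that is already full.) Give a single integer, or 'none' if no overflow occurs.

Answer: 18

Derivation:
After op 1 (write(13)): arr=[13 _ _ _ _] head=0 tail=1 count=1
After op 2 (write(23)): arr=[13 23 _ _ _] head=0 tail=2 count=2
After op 3 (write(14)): arr=[13 23 14 _ _] head=0 tail=3 count=3
After op 4 (write(8)): arr=[13 23 14 8 _] head=0 tail=4 count=4
After op 5 (write(6)): arr=[13 23 14 8 6] head=0 tail=0 count=5
After op 6 (read()): arr=[13 23 14 8 6] head=1 tail=0 count=4
After op 7 (read()): arr=[13 23 14 8 6] head=2 tail=0 count=3
After op 8 (read()): arr=[13 23 14 8 6] head=3 tail=0 count=2
After op 9 (read()): arr=[13 23 14 8 6] head=4 tail=0 count=1
After op 10 (read()): arr=[13 23 14 8 6] head=0 tail=0 count=0
After op 11 (write(5)): arr=[5 23 14 8 6] head=0 tail=1 count=1
After op 12 (read()): arr=[5 23 14 8 6] head=1 tail=1 count=0
After op 13 (write(18)): arr=[5 18 14 8 6] head=1 tail=2 count=1
After op 14 (write(4)): arr=[5 18 4 8 6] head=1 tail=3 count=2
After op 15 (write(11)): arr=[5 18 4 11 6] head=1 tail=4 count=3
After op 16 (write(21)): arr=[5 18 4 11 21] head=1 tail=0 count=4
After op 17 (write(22)): arr=[22 18 4 11 21] head=1 tail=1 count=5
After op 18 (write(17)): arr=[22 17 4 11 21] head=2 tail=2 count=5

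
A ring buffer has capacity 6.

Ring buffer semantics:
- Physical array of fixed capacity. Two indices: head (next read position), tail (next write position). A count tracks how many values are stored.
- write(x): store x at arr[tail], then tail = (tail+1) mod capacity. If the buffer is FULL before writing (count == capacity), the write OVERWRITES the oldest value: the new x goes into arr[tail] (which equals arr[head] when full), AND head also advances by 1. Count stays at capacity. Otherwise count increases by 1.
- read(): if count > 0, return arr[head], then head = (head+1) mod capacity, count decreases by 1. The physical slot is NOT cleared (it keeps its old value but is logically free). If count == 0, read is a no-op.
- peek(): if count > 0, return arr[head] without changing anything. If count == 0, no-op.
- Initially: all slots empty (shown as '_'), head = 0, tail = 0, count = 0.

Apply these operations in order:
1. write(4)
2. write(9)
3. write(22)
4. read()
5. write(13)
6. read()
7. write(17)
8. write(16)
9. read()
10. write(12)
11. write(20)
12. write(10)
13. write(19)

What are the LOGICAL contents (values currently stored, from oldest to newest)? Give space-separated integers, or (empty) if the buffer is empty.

After op 1 (write(4)): arr=[4 _ _ _ _ _] head=0 tail=1 count=1
After op 2 (write(9)): arr=[4 9 _ _ _ _] head=0 tail=2 count=2
After op 3 (write(22)): arr=[4 9 22 _ _ _] head=0 tail=3 count=3
After op 4 (read()): arr=[4 9 22 _ _ _] head=1 tail=3 count=2
After op 5 (write(13)): arr=[4 9 22 13 _ _] head=1 tail=4 count=3
After op 6 (read()): arr=[4 9 22 13 _ _] head=2 tail=4 count=2
After op 7 (write(17)): arr=[4 9 22 13 17 _] head=2 tail=5 count=3
After op 8 (write(16)): arr=[4 9 22 13 17 16] head=2 tail=0 count=4
After op 9 (read()): arr=[4 9 22 13 17 16] head=3 tail=0 count=3
After op 10 (write(12)): arr=[12 9 22 13 17 16] head=3 tail=1 count=4
After op 11 (write(20)): arr=[12 20 22 13 17 16] head=3 tail=2 count=5
After op 12 (write(10)): arr=[12 20 10 13 17 16] head=3 tail=3 count=6
After op 13 (write(19)): arr=[12 20 10 19 17 16] head=4 tail=4 count=6

Answer: 17 16 12 20 10 19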